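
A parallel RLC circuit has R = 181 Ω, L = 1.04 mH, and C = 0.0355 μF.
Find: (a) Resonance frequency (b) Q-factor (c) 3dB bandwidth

Step 1 — Resonance: ω₀ = 1/√(LC) = 1/√(0.00104·3.55e-08) = 1.646e+05 rad/s.
Step 2 — f₀ = ω₀/(2π) = 2.619e+04 Hz.
Step 3 — Parallel Q: Q = R/(ω₀L) = 181/(1.646e+05·0.00104) = 1.057.
Step 4 — Bandwidth: Δω = ω₀/Q = 1.556e+05 rad/s; BW = Δω/(2π) = 2.477e+04 Hz.

(a) f₀ = 2.619e+04 Hz  (b) Q = 1.057  (c) BW = 2.477e+04 Hz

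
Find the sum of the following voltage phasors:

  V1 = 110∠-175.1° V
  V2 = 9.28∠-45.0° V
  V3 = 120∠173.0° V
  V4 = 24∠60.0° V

Step 1 — Convert each phasor to rectangular form:
  V1 = 110·(cos(-175.1°) + j·sin(-175.1°)) = -109.6 - j9.396 V
  V2 = 9.28·(cos(-45.0°) + j·sin(-45.0°)) = 6.562 - j6.562 V
  V3 = 120·(cos(173.0°) + j·sin(173.0°)) = -119.1 + j14.62 V
  V4 = 24·(cos(60.0°) + j·sin(60.0°)) = 12 + j20.78 V
Step 2 — Sum components: V_total = -210.1 + j19.45 V.
Step 3 — Convert to polar: |V_total| = 211 V, ∠V_total = 174.7°.

V_total = 211∠174.7° V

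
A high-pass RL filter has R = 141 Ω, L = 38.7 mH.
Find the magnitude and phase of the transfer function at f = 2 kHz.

Step 1 — Angular frequency: ω = 2π·2000 = 1.257e+04 rad/s.
Step 2 — Transfer function: H(jω) = jωL/(R + jωL).
Step 3 — Numerator jωL = j·486.3; denominator R + jωL = 141 + j486.3.
Step 4 — H = 0.9225 + j0.2675.
Step 5 — Magnitude: |H| = 0.9604 (-0.4 dB); phase: φ = 16.2°.

|H| = 0.9604 (-0.4 dB), φ = 16.2°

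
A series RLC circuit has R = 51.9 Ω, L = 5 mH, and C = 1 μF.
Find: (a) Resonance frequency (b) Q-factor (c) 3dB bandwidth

Step 1 — Resonance: ω₀ = 1/√(LC) = 1/√(0.005·1e-06) = 1.414e+04 rad/s.
Step 2 — f₀ = ω₀/(2π) = 2251 Hz.
Step 3 — Series Q: Q = ω₀L/R = 1.414e+04·0.005/51.9 = 1.362.
Step 4 — Bandwidth: Δω = ω₀/Q = 1.038e+04 rad/s; BW = Δω/(2π) = 1652 Hz.

(a) f₀ = 2251 Hz  (b) Q = 1.362  (c) BW = 1652 Hz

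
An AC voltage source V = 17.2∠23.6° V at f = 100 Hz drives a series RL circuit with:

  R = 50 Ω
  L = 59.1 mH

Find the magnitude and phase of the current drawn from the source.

Step 1 — Angular frequency: ω = 2π·f = 2π·100 = 628.3 rad/s.
Step 2 — Component impedances:
  R: Z = R = 50 Ω
  L: Z = jωL = j·628.3·0.0591 = 0 + j37.13 Ω
Step 3 — Series combination: Z_total = R + L = 50 + j37.13 Ω = 62.28∠36.6° Ω.
Step 4 — Source phasor: V = 17.2∠23.6° V = 15.76 + j6.886 V.
Step 5 — Ohm's law: I = V / Z_total = (15.76 + j6.886) / (50 + j37.13) = 0.2691 - j0.06213 A.
Step 6 — Convert to polar: |I| = 0.2762 A, ∠I = -13.0°.

I = 0.2762∠-13.0° A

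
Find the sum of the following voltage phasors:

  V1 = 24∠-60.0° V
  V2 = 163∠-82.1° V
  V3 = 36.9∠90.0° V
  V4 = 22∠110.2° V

Step 1 — Convert each phasor to rectangular form:
  V1 = 24·(cos(-60.0°) + j·sin(-60.0°)) = 12 - j20.78 V
  V2 = 163·(cos(-82.1°) + j·sin(-82.1°)) = 22.4 - j161.5 V
  V3 = 36.9·(cos(90.0°) + j·sin(90.0°)) = 0 + j36.9 V
  V4 = 22·(cos(110.2°) + j·sin(110.2°)) = -7.597 + j20.65 V
Step 2 — Sum components: V_total = 26.81 - j124.7 V.
Step 3 — Convert to polar: |V_total| = 127.5 V, ∠V_total = -77.9°.

V_total = 127.5∠-77.9° V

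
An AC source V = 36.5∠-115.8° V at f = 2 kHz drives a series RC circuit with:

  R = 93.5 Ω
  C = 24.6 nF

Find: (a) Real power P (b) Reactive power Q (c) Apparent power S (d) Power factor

Step 1 — Angular frequency: ω = 2π·f = 2π·2000 = 1.257e+04 rad/s.
Step 2 — Component impedances:
  R: Z = R = 93.5 Ω
  C: Z = 1/(jωC) = -j/(ω·C) = 0 - j3235 Ω
Step 3 — Series combination: Z_total = R + C = 93.5 - j3235 Ω = 3236∠-88.3° Ω.
Step 4 — Source phasor: V = 36.5∠-115.8° V = -15.89 - j32.86 V.
Step 5 — Current: I = V / Z = 0.01001 - j0.0052 A = 0.01128∠-27.5° A.
Step 6 — Complex power: S = V·I* = 0.01189 - j0.4115 VA.
Step 7 — Real power: P = Re(S) = 0.01189 W.
Step 8 — Reactive power: Q = Im(S) = -0.4115 VAR.
Step 9 — Apparent power: |S| = 0.4117 VA.
Step 10 — Power factor: PF = P/|S| = 0.02889 (leading).

(a) P = 0.01189 W  (b) Q = -0.4115 VAR  (c) S = 0.4117 VA  (d) PF = 0.02889 (leading)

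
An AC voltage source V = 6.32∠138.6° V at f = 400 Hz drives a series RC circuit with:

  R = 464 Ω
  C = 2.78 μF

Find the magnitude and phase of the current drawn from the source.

Step 1 — Angular frequency: ω = 2π·f = 2π·400 = 2513 rad/s.
Step 2 — Component impedances:
  R: Z = R = 464 Ω
  C: Z = 1/(jωC) = -j/(ω·C) = 0 - j143.1 Ω
Step 3 — Series combination: Z_total = R + C = 464 - j143.1 Ω = 485.6∠-17.1° Ω.
Step 4 — Source phasor: V = 6.32∠138.6° V = -4.741 + j4.179 V.
Step 5 — Ohm's law: I = V / Z_total = (-4.741 + j4.179) / (464 - j143.1) = -0.01187 + j0.005347 A.
Step 6 — Convert to polar: |I| = 0.01302 A, ∠I = 155.7°.

I = 0.01302∠155.7° A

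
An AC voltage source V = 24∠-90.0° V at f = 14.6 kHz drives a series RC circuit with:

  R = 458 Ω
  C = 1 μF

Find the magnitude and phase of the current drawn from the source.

Step 1 — Angular frequency: ω = 2π·f = 2π·1.46e+04 = 9.173e+04 rad/s.
Step 2 — Component impedances:
  R: Z = R = 458 Ω
  C: Z = 1/(jωC) = -j/(ω·C) = 0 - j10.9 Ω
Step 3 — Series combination: Z_total = R + C = 458 - j10.9 Ω = 458.1∠-1.4° Ω.
Step 4 — Source phasor: V = 24∠-90.0° V = 0 - j24 V.
Step 5 — Ohm's law: I = V / Z_total = (0 - j24) / (458 - j10.9) = 0.001247 - j0.05237 A.
Step 6 — Convert to polar: |I| = 0.05239 A, ∠I = -88.6°.

I = 0.05239∠-88.6° A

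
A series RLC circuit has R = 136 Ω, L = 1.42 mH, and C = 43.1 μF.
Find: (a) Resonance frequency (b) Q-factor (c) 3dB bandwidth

Step 1 — Resonance: ω₀ = 1/√(LC) = 1/√(0.00142·4.31e-05) = 4042 rad/s.
Step 2 — f₀ = ω₀/(2π) = 643.3 Hz.
Step 3 — Series Q: Q = ω₀L/R = 4042·0.00142/136 = 0.04221.
Step 4 — Bandwidth: Δω = ω₀/Q = 9.577e+04 rad/s; BW = Δω/(2π) = 1.524e+04 Hz.

(a) f₀ = 643.3 Hz  (b) Q = 0.04221  (c) BW = 1.524e+04 Hz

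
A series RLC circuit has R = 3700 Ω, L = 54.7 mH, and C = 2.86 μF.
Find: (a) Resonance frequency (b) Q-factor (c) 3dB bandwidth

Step 1 — Resonance condition Im(Z)=0 gives ω₀ = 1/√(LC).
Step 2 — ω₀ = 1/√(0.0547·2.86e-06) = 2528 rad/s.
Step 3 — f₀ = ω₀/(2π) = 402.4 Hz.
Step 4 — Series Q: Q = ω₀L/R = 2528·0.0547/3700 = 0.03738.
Step 5 — 3dB bandwidth: Δω = ω₀/Q = 6.764e+04 rad/s; BW = Δω/(2π) = 1.077e+04 Hz.

(a) f₀ = 402.4 Hz  (b) Q = 0.03738  (c) BW = 1.077e+04 Hz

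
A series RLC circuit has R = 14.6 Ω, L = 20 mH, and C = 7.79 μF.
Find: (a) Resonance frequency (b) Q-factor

Step 1 — Resonance condition Im(Z)=0 gives ω₀ = 1/√(LC).
Step 2 — ω₀ = 1/√(0.02·7.79e-06) = 2533 rad/s.
Step 3 — f₀ = ω₀/(2π) = 403.2 Hz.
Step 4 — Series Q: Q = ω₀L/R = 2533·0.02/14.6 = 3.471.

(a) f₀ = 403.2 Hz  (b) Q = 3.471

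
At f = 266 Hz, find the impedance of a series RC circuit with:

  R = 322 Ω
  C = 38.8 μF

Step 1 — Angular frequency: ω = 2π·f = 2π·266 = 1671 rad/s.
Step 2 — Component impedances:
  R: Z = R = 322 Ω
  C: Z = 1/(jωC) = -j/(ω·C) = 0 - j15.42 Ω
Step 3 — Series combination: Z_total = R + C = 322 - j15.42 Ω = 322.4∠-2.7° Ω.

Z = 322 - j15.42 Ω = 322.4∠-2.7° Ω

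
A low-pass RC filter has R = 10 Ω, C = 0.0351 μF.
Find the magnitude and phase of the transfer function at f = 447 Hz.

Step 1 — Angular frequency: ω = 2π·447 = 2809 rad/s.
Step 2 — Transfer function: H(jω) = 1/(1 + jωRC).
Step 3 — Denominator: 1 + jωRC = 1 + j·2809·10·3.51e-08 = 1 + j0.0009858.
Step 4 — H = 1 - j0.0009858.
Step 5 — Magnitude: |H| = 1 (-0.0 dB); phase: φ = -0.1°.

|H| = 1 (-0.0 dB), φ = -0.1°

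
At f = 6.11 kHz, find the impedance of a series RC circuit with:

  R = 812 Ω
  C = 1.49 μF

Step 1 — Angular frequency: ω = 2π·f = 2π·6110 = 3.839e+04 rad/s.
Step 2 — Component impedances:
  R: Z = R = 812 Ω
  C: Z = 1/(jωC) = -j/(ω·C) = 0 - j17.48 Ω
Step 3 — Series combination: Z_total = R + C = 812 - j17.48 Ω = 812.2∠-1.2° Ω.

Z = 812 - j17.48 Ω = 812.2∠-1.2° Ω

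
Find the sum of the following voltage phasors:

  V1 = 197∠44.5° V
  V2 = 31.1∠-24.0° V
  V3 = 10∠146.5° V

Step 1 — Convert each phasor to rectangular form:
  V1 = 197·(cos(44.5°) + j·sin(44.5°)) = 140.5 + j138.1 V
  V2 = 31.1·(cos(-24.0°) + j·sin(-24.0°)) = 28.41 - j12.65 V
  V3 = 10·(cos(146.5°) + j·sin(146.5°)) = -8.339 + j5.519 V
Step 2 — Sum components: V_total = 160.6 + j130.9 V.
Step 3 — Convert to polar: |V_total| = 207.2 V, ∠V_total = 39.2°.

V_total = 207.2∠39.2° V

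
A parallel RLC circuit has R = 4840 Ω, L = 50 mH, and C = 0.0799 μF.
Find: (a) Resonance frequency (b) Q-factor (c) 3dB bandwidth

Step 1 — Resonance: ω₀ = 1/√(LC) = 1/√(0.05·7.99e-08) = 1.582e+04 rad/s.
Step 2 — f₀ = ω₀/(2π) = 2518 Hz.
Step 3 — Parallel Q: Q = R/(ω₀L) = 4840/(1.582e+04·0.05) = 6.118.
Step 4 — Bandwidth: Δω = ω₀/Q = 2586 rad/s; BW = Δω/(2π) = 411.6 Hz.

(a) f₀ = 2518 Hz  (b) Q = 6.118  (c) BW = 411.6 Hz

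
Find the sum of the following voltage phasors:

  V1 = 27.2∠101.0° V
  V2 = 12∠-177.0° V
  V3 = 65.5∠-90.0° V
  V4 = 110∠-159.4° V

Step 1 — Convert each phasor to rectangular form:
  V1 = 27.2·(cos(101.0°) + j·sin(101.0°)) = -5.19 + j26.7 V
  V2 = 12·(cos(-177.0°) + j·sin(-177.0°)) = -11.98 - j0.628 V
  V3 = 65.5·(cos(-90.0°) + j·sin(-90.0°)) = 0 - j65.5 V
  V4 = 110·(cos(-159.4°) + j·sin(-159.4°)) = -103 - j38.7 V
Step 2 — Sum components: V_total = -120.1 - j78.13 V.
Step 3 — Convert to polar: |V_total| = 143.3 V, ∠V_total = -147.0°.

V_total = 143.3∠-147.0° V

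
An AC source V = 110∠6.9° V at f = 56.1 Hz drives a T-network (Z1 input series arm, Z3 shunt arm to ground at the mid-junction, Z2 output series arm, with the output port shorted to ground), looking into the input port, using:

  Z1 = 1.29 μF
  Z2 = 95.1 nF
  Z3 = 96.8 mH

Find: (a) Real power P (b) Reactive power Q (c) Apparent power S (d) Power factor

Step 1 — Angular frequency: ω = 2π·f = 2π·56.1 = 352.5 rad/s.
Step 2 — Component impedances:
  Z1: Z = 1/(jωC) = -j/(ω·C) = 0 - j2199 Ω
  Z2: Z = 1/(jωC) = -j/(ω·C) = 0 - j2.983e+04 Ω
  Z3: Z = jωL = j·352.5·0.0968 = 0 + j34.12 Ω
Step 3 — With the output port shorted to ground, the output series arm Z2 runs from the junction to ground; the shunt arm Z3 also runs from the junction to ground. They appear in parallel: Z3 || Z2 = 0 + j34.16 Ω.
Step 4 — Series with input arm Z1: Z_in = Z1 + (Z3 || Z2) = 0 - j2165 Ω = 2165∠-90.0° Ω.
Step 5 — Source phasor: V = 110∠6.9° V = 109.2 + j13.22 V.
Step 6 — Current: I = V / Z = -0.006104 + j0.05044 A = 0.05081∠96.9° A.
Step 7 — Complex power: S = V·I* = 0 - j5.589 VA.
Step 8 — Real power: P = Re(S) = 0 W.
Step 9 — Reactive power: Q = Im(S) = -5.589 VAR.
Step 10 — Apparent power: |S| = 5.589 VA.
Step 11 — Power factor: PF = P/|S| = 0 (leading).

(a) P = 0 W  (b) Q = -5.589 VAR  (c) S = 5.589 VA  (d) PF = 0 (leading)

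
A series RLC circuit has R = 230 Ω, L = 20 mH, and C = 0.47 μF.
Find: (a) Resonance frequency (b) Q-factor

Step 1 — Resonance condition Im(Z)=0 gives ω₀ = 1/√(LC).
Step 2 — ω₀ = 1/√(0.02·4.7e-07) = 1.031e+04 rad/s.
Step 3 — f₀ = ω₀/(2π) = 1642 Hz.
Step 4 — Series Q: Q = ω₀L/R = 1.031e+04·0.02/230 = 0.8969.

(a) f₀ = 1642 Hz  (b) Q = 0.8969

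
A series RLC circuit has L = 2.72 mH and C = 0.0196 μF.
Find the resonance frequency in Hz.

Step 1 — Resonance condition Im(Z)=0 gives ω₀ = 1/√(LC).
Step 2 — ω₀ = 1/√(0.00272·1.96e-08) = 1.37e+05 rad/s.
Step 3 — f₀ = ω₀/(2π) = 2.18e+04 Hz.

f₀ = 2.18e+04 Hz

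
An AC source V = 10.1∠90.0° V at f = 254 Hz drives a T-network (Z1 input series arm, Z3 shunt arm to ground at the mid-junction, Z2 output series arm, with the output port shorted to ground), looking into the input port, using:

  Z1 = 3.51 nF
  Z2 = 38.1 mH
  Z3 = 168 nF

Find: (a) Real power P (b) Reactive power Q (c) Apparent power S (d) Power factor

Step 1 — Angular frequency: ω = 2π·f = 2π·254 = 1596 rad/s.
Step 2 — Component impedances:
  Z1: Z = 1/(jωC) = -j/(ω·C) = 0 - j1.785e+05 Ω
  Z2: Z = jωL = j·1596·0.0381 = 0 + j60.8 Ω
  Z3: Z = 1/(jωC) = -j/(ω·C) = 0 - j3730 Ω
Step 3 — With the output port shorted to ground, the output series arm Z2 runs from the junction to ground; the shunt arm Z3 also runs from the junction to ground. They appear in parallel: Z3 || Z2 = 0 + j61.81 Ω.
Step 4 — Series with input arm Z1: Z_in = Z1 + (Z3 || Z2) = 0 - j1.785e+05 Ω = 1.785e+05∠-90.0° Ω.
Step 5 — Source phasor: V = 10.1∠90.0° V = 0 + j10.1 V.
Step 6 — Current: I = V / Z = -5.66e-05 A = 5.66e-05∠180.0° A.
Step 7 — Complex power: S = V·I* = 0 - j0.0005716 VA.
Step 8 — Real power: P = Re(S) = 0 W.
Step 9 — Reactive power: Q = Im(S) = -0.0005716 VAR.
Step 10 — Apparent power: |S| = 0.0005716 VA.
Step 11 — Power factor: PF = P/|S| = 0 (leading).

(a) P = 0 W  (b) Q = -0.0005716 VAR  (c) S = 0.0005716 VA  (d) PF = 0 (leading)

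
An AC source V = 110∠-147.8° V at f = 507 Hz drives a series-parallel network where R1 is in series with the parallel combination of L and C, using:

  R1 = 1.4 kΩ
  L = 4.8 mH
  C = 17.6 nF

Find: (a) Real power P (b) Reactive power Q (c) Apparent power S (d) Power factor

Step 1 — Angular frequency: ω = 2π·f = 2π·507 = 3186 rad/s.
Step 2 — Component impedances:
  R1: Z = R = 1400 Ω
  L: Z = jωL = j·3186·0.0048 = 0 + j15.29 Ω
  C: Z = 1/(jωC) = -j/(ω·C) = 0 - j1.784e+04 Ω
Step 3 — Parallel branch: L || C = 1/(1/L + 1/C) = 0 + j15.3 Ω.
Step 4 — Series with R1: Z_total = R1 + (L || C) = 1400 + j15.3 Ω = 1400∠0.6° Ω.
Step 5 — Source phasor: V = 110∠-147.8° V = -93.08 - j58.62 V.
Step 6 — Current: I = V / Z = -0.06694 - j0.04114 A = 0.07857∠-148.4° A.
Step 7 — Complex power: S = V·I* = 8.642 + j0.09447 VA.
Step 8 — Real power: P = Re(S) = 8.642 W.
Step 9 — Reactive power: Q = Im(S) = 0.09447 VAR.
Step 10 — Apparent power: |S| = 8.642 VA.
Step 11 — Power factor: PF = P/|S| = 0.9999 (lagging).

(a) P = 8.642 W  (b) Q = 0.09447 VAR  (c) S = 8.642 VA  (d) PF = 0.9999 (lagging)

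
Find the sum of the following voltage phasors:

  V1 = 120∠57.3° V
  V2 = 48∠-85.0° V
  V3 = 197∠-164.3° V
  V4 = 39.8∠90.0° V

Step 1 — Convert each phasor to rectangular form:
  V1 = 120·(cos(57.3°) + j·sin(57.3°)) = 64.83 + j101 V
  V2 = 48·(cos(-85.0°) + j·sin(-85.0°)) = 4.183 - j47.82 V
  V3 = 197·(cos(-164.3°) + j·sin(-164.3°)) = -189.7 - j53.31 V
  V4 = 39.8·(cos(90.0°) + j·sin(90.0°)) = 0 + j39.8 V
Step 2 — Sum components: V_total = -120.6 + j39.66 V.
Step 3 — Convert to polar: |V_total| = 127 V, ∠V_total = 161.8°.

V_total = 127∠161.8° V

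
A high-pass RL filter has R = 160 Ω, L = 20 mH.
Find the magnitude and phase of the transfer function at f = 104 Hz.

Step 1 — Angular frequency: ω = 2π·104 = 653.5 rad/s.
Step 2 — Transfer function: H(jω) = jωL/(R + jωL).
Step 3 — Numerator jωL = j·13.07; denominator R + jωL = 160 + j13.07.
Step 4 — H = 0.006628 + j0.08114.
Step 5 — Magnitude: |H| = 0.08141 (-21.8 dB); phase: φ = 85.3°.

|H| = 0.08141 (-21.8 dB), φ = 85.3°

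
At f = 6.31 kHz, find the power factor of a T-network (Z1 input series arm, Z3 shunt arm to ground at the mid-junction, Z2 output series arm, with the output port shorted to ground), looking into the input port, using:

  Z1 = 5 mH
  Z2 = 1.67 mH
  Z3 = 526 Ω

Step 1 — Angular frequency: ω = 2π·f = 2π·6310 = 3.965e+04 rad/s.
Step 2 — Component impedances:
  Z1: Z = jωL = j·3.965e+04·0.005 = 0 + j198.2 Ω
  Z2: Z = jωL = j·3.965e+04·0.00167 = 0 + j66.21 Ω
  Z3: Z = R = 526 Ω
Step 3 — With the output port shorted to ground, the output series arm Z2 runs from the junction to ground; the shunt arm Z3 also runs from the junction to ground. They appear in parallel: Z3 || Z2 = 8.204 + j65.18 Ω.
Step 4 — Series with input arm Z1: Z_in = Z1 + (Z3 || Z2) = 8.204 + j263.4 Ω = 263.5∠88.2° Ω.
Step 5 — Power factor: PF = cos(φ) = Re(Z)/|Z| = 8.204/263.5 = 0.03113.
Step 6 — Type: Im(Z) = 263.4 ⇒ lagging (phase φ = 88.2°).

PF = 0.03113 (lagging, φ = 88.2°)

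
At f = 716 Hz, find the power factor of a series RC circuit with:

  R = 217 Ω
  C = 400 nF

Step 1 — Angular frequency: ω = 2π·f = 2π·716 = 4499 rad/s.
Step 2 — Component impedances:
  R: Z = R = 217 Ω
  C: Z = 1/(jωC) = -j/(ω·C) = 0 - j555.7 Ω
Step 3 — Series combination: Z_total = R + C = 217 - j555.7 Ω = 596.6∠-68.7° Ω.
Step 4 — Power factor: PF = cos(φ) = Re(Z)/|Z| = 217/596.6 = 0.3637.
Step 5 — Type: Im(Z) = -555.7 ⇒ leading (phase φ = -68.7°).

PF = 0.3637 (leading, φ = -68.7°)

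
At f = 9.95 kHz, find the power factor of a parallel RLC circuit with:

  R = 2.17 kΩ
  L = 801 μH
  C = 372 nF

Step 1 — Angular frequency: ω = 2π·f = 2π·9950 = 6.252e+04 rad/s.
Step 2 — Component impedances:
  R: Z = R = 2170 Ω
  L: Z = jωL = j·6.252e+04·0.000801 = 0 + j50.08 Ω
  C: Z = 1/(jωC) = -j/(ω·C) = 0 - j43 Ω
Step 3 — Parallel combination: 1/Z_total = 1/R + 1/L + 1/C; Z_total = 41.82 - j298.3 Ω = 301.3∠-82.0° Ω.
Step 4 — Power factor: PF = cos(φ) = Re(Z)/|Z| = 41.82/301.3 = 0.1388.
Step 5 — Type: Im(Z) = -298.3 ⇒ leading (phase φ = -82.0°).

PF = 0.1388 (leading, φ = -82.0°)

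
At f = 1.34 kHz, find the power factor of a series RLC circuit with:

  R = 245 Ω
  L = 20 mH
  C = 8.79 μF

Step 1 — Angular frequency: ω = 2π·f = 2π·1340 = 8419 rad/s.
Step 2 — Component impedances:
  R: Z = R = 245 Ω
  L: Z = jωL = j·8419·0.02 = 0 + j168.4 Ω
  C: Z = 1/(jωC) = -j/(ω·C) = 0 - j13.51 Ω
Step 3 — Series combination: Z_total = R + L + C = 245 + j154.9 Ω = 289.8∠32.3° Ω.
Step 4 — Power factor: PF = cos(φ) = Re(Z)/|Z| = 245/289.85 = 0.8453.
Step 5 — Type: Im(Z) = 154.9 ⇒ lagging (phase φ = 32.3°).

PF = 0.8453 (lagging, φ = 32.3°)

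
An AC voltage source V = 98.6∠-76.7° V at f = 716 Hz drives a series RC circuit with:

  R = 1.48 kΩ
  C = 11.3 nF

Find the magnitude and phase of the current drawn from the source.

Step 1 — Angular frequency: ω = 2π·f = 2π·716 = 4499 rad/s.
Step 2 — Component impedances:
  R: Z = R = 1480 Ω
  C: Z = 1/(jωC) = -j/(ω·C) = 0 - j1.967e+04 Ω
Step 3 — Series combination: Z_total = R + C = 1480 - j1.967e+04 Ω = 1.973e+04∠-85.7° Ω.
Step 4 — Source phasor: V = 98.6∠-76.7° V = 22.68 - j95.96 V.
Step 5 — Ohm's law: I = V / Z_total = (22.68 - j95.96) / (1480 - j1.967e+04) = 0.004937 + j0.0007817 A.
Step 6 — Convert to polar: |I| = 0.004998 A, ∠I = 9.0°.

I = 0.004998∠9.0° A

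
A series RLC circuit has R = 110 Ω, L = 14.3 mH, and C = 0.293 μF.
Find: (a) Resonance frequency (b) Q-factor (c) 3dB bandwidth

Step 1 — Resonance condition Im(Z)=0 gives ω₀ = 1/√(LC).
Step 2 — ω₀ = 1/√(0.0143·2.93e-07) = 1.545e+04 rad/s.
Step 3 — f₀ = ω₀/(2π) = 2459 Hz.
Step 4 — Series Q: Q = ω₀L/R = 1.545e+04·0.0143/110 = 2.008.
Step 5 — 3dB bandwidth: Δω = ω₀/Q = 7692 rad/s; BW = Δω/(2π) = 1224 Hz.

(a) f₀ = 2459 Hz  (b) Q = 2.008  (c) BW = 1224 Hz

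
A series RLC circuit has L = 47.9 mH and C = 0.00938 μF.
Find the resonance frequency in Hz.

Step 1 — Resonance condition Im(Z)=0 gives ω₀ = 1/√(LC).
Step 2 — ω₀ = 1/√(0.0479·9.38e-09) = 4.718e+04 rad/s.
Step 3 — f₀ = ω₀/(2π) = 7508 Hz.

f₀ = 7508 Hz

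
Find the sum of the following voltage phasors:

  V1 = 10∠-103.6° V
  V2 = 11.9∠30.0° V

Step 1 — Convert each phasor to rectangular form:
  V1 = 10·(cos(-103.6°) + j·sin(-103.6°)) = -2.351 - j9.72 V
  V2 = 11.9·(cos(30.0°) + j·sin(30.0°)) = 10.31 + j5.95 V
Step 2 — Sum components: V_total = 7.954 - j3.77 V.
Step 3 — Convert to polar: |V_total| = 8.802 V, ∠V_total = -25.4°.

V_total = 8.802∠-25.4° V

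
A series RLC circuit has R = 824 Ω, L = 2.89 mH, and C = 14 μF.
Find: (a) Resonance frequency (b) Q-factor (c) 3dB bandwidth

Step 1 — Resonance: ω₀ = 1/√(LC) = 1/√(0.00289·1.4e-05) = 4971 rad/s.
Step 2 — f₀ = ω₀/(2π) = 791.2 Hz.
Step 3 — Series Q: Q = ω₀L/R = 4971·0.00289/824 = 0.01744.
Step 4 — Bandwidth: Δω = ω₀/Q = 2.851e+05 rad/s; BW = Δω/(2π) = 4.538e+04 Hz.

(a) f₀ = 791.2 Hz  (b) Q = 0.01744  (c) BW = 4.538e+04 Hz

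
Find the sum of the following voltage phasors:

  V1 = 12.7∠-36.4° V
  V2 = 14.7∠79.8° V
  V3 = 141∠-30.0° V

Step 1 — Convert each phasor to rectangular form:
  V1 = 12.7·(cos(-36.4°) + j·sin(-36.4°)) = 10.22 - j7.536 V
  V2 = 14.7·(cos(79.8°) + j·sin(79.8°)) = 2.603 + j14.47 V
  V3 = 141·(cos(-30.0°) + j·sin(-30.0°)) = 122.1 - j70.5 V
Step 2 — Sum components: V_total = 134.9 - j63.57 V.
Step 3 — Convert to polar: |V_total| = 149.2 V, ∠V_total = -25.2°.

V_total = 149.2∠-25.2° V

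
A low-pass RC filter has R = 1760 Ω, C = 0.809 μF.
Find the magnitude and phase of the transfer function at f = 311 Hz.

Step 1 — Angular frequency: ω = 2π·311 = 1954 rad/s.
Step 2 — Transfer function: H(jω) = 1/(1 + jωRC).
Step 3 — Denominator: 1 + jωRC = 1 + j·1954·1760·8.09e-07 = 1 + j2.782.
Step 4 — H = 0.1144 - j0.3183.
Step 5 — Magnitude: |H| = 0.3382 (-9.4 dB); phase: φ = -70.2°.

|H| = 0.3382 (-9.4 dB), φ = -70.2°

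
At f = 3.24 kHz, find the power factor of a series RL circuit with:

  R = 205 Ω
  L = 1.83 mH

Step 1 — Angular frequency: ω = 2π·f = 2π·3240 = 2.036e+04 rad/s.
Step 2 — Component impedances:
  R: Z = R = 205 Ω
  L: Z = jωL = j·2.036e+04·0.00183 = 0 + j37.25 Ω
Step 3 — Series combination: Z_total = R + L = 205 + j37.25 Ω = 208.4∠10.3° Ω.
Step 4 — Power factor: PF = cos(φ) = Re(Z)/|Z| = 205/208.36 = 0.9839.
Step 5 — Type: Im(Z) = 37.25 ⇒ lagging (phase φ = 10.3°).

PF = 0.9839 (lagging, φ = 10.3°)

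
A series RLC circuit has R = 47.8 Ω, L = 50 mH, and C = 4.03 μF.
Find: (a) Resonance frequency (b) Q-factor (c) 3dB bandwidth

Step 1 — Resonance: ω₀ = 1/√(LC) = 1/√(0.05·4.03e-06) = 2228 rad/s.
Step 2 — f₀ = ω₀/(2π) = 354.6 Hz.
Step 3 — Series Q: Q = ω₀L/R = 2228·0.05/47.8 = 2.33.
Step 4 — Bandwidth: Δω = ω₀/Q = 956 rad/s; BW = Δω/(2π) = 152.2 Hz.

(a) f₀ = 354.6 Hz  (b) Q = 2.33  (c) BW = 152.2 Hz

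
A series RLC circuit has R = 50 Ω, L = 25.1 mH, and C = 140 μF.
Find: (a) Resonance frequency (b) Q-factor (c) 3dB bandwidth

Step 1 — Resonance: ω₀ = 1/√(LC) = 1/√(0.0251·0.00014) = 533.5 rad/s.
Step 2 — f₀ = ω₀/(2π) = 84.9 Hz.
Step 3 — Series Q: Q = ω₀L/R = 533.5·0.0251/50 = 0.2678.
Step 4 — Bandwidth: Δω = ω₀/Q = 1992 rad/s; BW = Δω/(2π) = 317 Hz.

(a) f₀ = 84.9 Hz  (b) Q = 0.2678  (c) BW = 317 Hz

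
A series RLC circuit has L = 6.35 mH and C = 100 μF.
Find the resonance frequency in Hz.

Step 1 — Resonance condition Im(Z)=0 gives ω₀ = 1/√(LC).
Step 2 — ω₀ = 1/√(0.00635·0.0001) = 1255 rad/s.
Step 3 — f₀ = ω₀/(2π) = 199.7 Hz.

f₀ = 199.7 Hz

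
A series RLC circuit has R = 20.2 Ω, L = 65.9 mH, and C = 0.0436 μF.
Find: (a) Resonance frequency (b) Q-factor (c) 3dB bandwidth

Step 1 — Resonance: ω₀ = 1/√(LC) = 1/√(0.0659·4.36e-08) = 1.866e+04 rad/s.
Step 2 — f₀ = ω₀/(2π) = 2969 Hz.
Step 3 — Series Q: Q = ω₀L/R = 1.866e+04·0.0659/20.2 = 60.86.
Step 4 — Bandwidth: Δω = ω₀/Q = 306.5 rad/s; BW = Δω/(2π) = 48.78 Hz.

(a) f₀ = 2969 Hz  (b) Q = 60.86  (c) BW = 48.78 Hz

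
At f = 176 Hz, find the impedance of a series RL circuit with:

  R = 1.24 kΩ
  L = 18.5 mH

Step 1 — Angular frequency: ω = 2π·f = 2π·176 = 1106 rad/s.
Step 2 — Component impedances:
  R: Z = R = 1240 Ω
  L: Z = jωL = j·1106·0.0185 = 0 + j20.46 Ω
Step 3 — Series combination: Z_total = R + L = 1240 + j20.46 Ω = 1240∠0.9° Ω.

Z = 1240 + j20.46 Ω = 1240∠0.9° Ω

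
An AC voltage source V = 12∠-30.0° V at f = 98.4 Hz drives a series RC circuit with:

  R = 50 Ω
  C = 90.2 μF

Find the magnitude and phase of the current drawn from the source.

Step 1 — Angular frequency: ω = 2π·f = 2π·98.4 = 618.3 rad/s.
Step 2 — Component impedances:
  R: Z = R = 50 Ω
  C: Z = 1/(jωC) = -j/(ω·C) = 0 - j17.93 Ω
Step 3 — Series combination: Z_total = R + C = 50 - j17.93 Ω = 53.12∠-19.7° Ω.
Step 4 — Source phasor: V = 12∠-30.0° V = 10.39 - j6 V.
Step 5 — Ohm's law: I = V / Z_total = (10.39 - j6) / (50 - j17.93) = 0.2223 - j0.04028 A.
Step 6 — Convert to polar: |I| = 0.2259 A, ∠I = -10.3°.

I = 0.2259∠-10.3° A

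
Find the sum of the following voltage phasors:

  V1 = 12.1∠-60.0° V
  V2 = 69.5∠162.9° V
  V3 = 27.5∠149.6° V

Step 1 — Convert each phasor to rectangular form:
  V1 = 12.1·(cos(-60.0°) + j·sin(-60.0°)) = 6.05 - j10.48 V
  V2 = 69.5·(cos(162.9°) + j·sin(162.9°)) = -66.43 + j20.44 V
  V3 = 27.5·(cos(149.6°) + j·sin(149.6°)) = -23.72 + j13.92 V
Step 2 — Sum components: V_total = -84.1 + j23.87 V.
Step 3 — Convert to polar: |V_total| = 87.42 V, ∠V_total = 164.2°.

V_total = 87.42∠164.2° V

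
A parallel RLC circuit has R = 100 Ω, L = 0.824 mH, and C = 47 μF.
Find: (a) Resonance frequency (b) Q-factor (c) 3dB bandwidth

Step 1 — Resonance: ω₀ = 1/√(LC) = 1/√(0.000824·4.7e-05) = 5081 rad/s.
Step 2 — f₀ = ω₀/(2π) = 808.7 Hz.
Step 3 — Parallel Q: Q = R/(ω₀L) = 100/(5081·0.000824) = 23.88.
Step 4 — Bandwidth: Δω = ω₀/Q = 212.8 rad/s; BW = Δω/(2π) = 33.86 Hz.

(a) f₀ = 808.7 Hz  (b) Q = 23.88  (c) BW = 33.86 Hz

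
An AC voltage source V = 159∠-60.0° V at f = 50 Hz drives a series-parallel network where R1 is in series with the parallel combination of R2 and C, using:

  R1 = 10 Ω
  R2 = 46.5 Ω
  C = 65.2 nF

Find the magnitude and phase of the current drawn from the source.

Step 1 — Angular frequency: ω = 2π·f = 2π·50 = 314.2 rad/s.
Step 2 — Component impedances:
  R1: Z = R = 10 Ω
  R2: Z = R = 46.5 Ω
  C: Z = 1/(jωC) = -j/(ω·C) = 0 - j4.882e+04 Ω
Step 3 — Parallel branch: R2 || C = 1/(1/R2 + 1/C) = 46.5 - j0.04429 Ω.
Step 4 — Series with R1: Z_total = R1 + (R2 || C) = 56.5 - j0.04429 Ω = 56.5∠-0.0° Ω.
Step 5 — Source phasor: V = 159∠-60.0° V = 79.5 - j137.7 V.
Step 6 — Ohm's law: I = V / Z_total = (79.5 - j137.7) / (56.5 - j0.04429) = 1.409 - j2.436 A.
Step 7 — Convert to polar: |I| = 2.814 A, ∠I = -60.0°.

I = 2.814∠-60.0° A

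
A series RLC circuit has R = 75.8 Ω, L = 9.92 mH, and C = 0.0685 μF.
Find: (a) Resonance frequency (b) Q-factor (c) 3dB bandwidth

Step 1 — Resonance condition Im(Z)=0 gives ω₀ = 1/√(LC).
Step 2 — ω₀ = 1/√(0.00992·6.85e-08) = 3.836e+04 rad/s.
Step 3 — f₀ = ω₀/(2π) = 6105 Hz.
Step 4 — Series Q: Q = ω₀L/R = 3.836e+04·0.00992/75.8 = 5.02.
Step 5 — 3dB bandwidth: Δω = ω₀/Q = 7641 rad/s; BW = Δω/(2π) = 1216 Hz.

(a) f₀ = 6105 Hz  (b) Q = 5.02  (c) BW = 1216 Hz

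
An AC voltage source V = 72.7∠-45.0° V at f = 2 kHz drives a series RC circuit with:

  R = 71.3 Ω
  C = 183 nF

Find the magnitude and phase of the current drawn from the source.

Step 1 — Angular frequency: ω = 2π·f = 2π·2000 = 1.257e+04 rad/s.
Step 2 — Component impedances:
  R: Z = R = 71.3 Ω
  C: Z = 1/(jωC) = -j/(ω·C) = 0 - j434.8 Ω
Step 3 — Series combination: Z_total = R + C = 71.3 - j434.8 Ω = 440.7∠-80.7° Ω.
Step 4 — Source phasor: V = 72.7∠-45.0° V = 51.41 - j51.41 V.
Step 5 — Ohm's law: I = V / Z_total = (51.41 - j51.41) / (71.3 - j434.8) = 0.134 + j0.09625 A.
Step 6 — Convert to polar: |I| = 0.165 A, ∠I = 35.7°.

I = 0.165∠35.7° A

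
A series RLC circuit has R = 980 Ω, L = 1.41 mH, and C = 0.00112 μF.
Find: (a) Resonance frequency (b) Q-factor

Step 1 — Resonance condition Im(Z)=0 gives ω₀ = 1/√(LC).
Step 2 — ω₀ = 1/√(0.00141·1.12e-09) = 7.958e+05 rad/s.
Step 3 — f₀ = ω₀/(2π) = 1.266e+05 Hz.
Step 4 — Series Q: Q = ω₀L/R = 7.958e+05·0.00141/980 = 1.145.

(a) f₀ = 1.266e+05 Hz  (b) Q = 1.145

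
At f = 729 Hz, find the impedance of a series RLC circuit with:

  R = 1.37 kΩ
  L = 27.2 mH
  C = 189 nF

Step 1 — Angular frequency: ω = 2π·f = 2π·729 = 4580 rad/s.
Step 2 — Component impedances:
  R: Z = R = 1370 Ω
  L: Z = jωL = j·4580·0.0272 = 0 + j124.6 Ω
  C: Z = 1/(jωC) = -j/(ω·C) = 0 - j1155 Ω
Step 3 — Series combination: Z_total = R + L + C = 1370 - j1031 Ω = 1714∠-37.0° Ω.

Z = 1370 - j1031 Ω = 1714∠-37.0° Ω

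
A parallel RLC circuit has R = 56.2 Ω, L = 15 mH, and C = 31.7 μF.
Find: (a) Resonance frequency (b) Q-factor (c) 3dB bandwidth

Step 1 — Resonance: ω₀ = 1/√(LC) = 1/√(0.015·3.17e-05) = 1450 rad/s.
Step 2 — f₀ = ω₀/(2π) = 230.8 Hz.
Step 3 — Parallel Q: Q = R/(ω₀L) = 56.2/(1450·0.015) = 2.584.
Step 4 — Bandwidth: Δω = ω₀/Q = 561.3 rad/s; BW = Δω/(2π) = 89.34 Hz.

(a) f₀ = 230.8 Hz  (b) Q = 2.584  (c) BW = 89.34 Hz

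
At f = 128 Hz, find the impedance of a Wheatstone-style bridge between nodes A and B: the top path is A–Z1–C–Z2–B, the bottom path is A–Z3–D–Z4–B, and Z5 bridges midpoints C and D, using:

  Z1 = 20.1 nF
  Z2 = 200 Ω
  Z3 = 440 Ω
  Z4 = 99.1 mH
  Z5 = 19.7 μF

Step 1 — Angular frequency: ω = 2π·f = 2π·128 = 804.2 rad/s.
Step 2 — Component impedances:
  Z1: Z = 1/(jωC) = -j/(ω·C) = 0 - j6.186e+04 Ω
  Z2: Z = R = 200 Ω
  Z3: Z = R = 440 Ω
  Z4: Z = jωL = j·804.2·0.0991 = 0 + j79.7 Ω
  Z5: Z = 1/(jωC) = -j/(ω·C) = 0 - j63.12 Ω
Step 3 — Bridge requires nodal analysis (the Z5 bridge couples midpoints C and D, so the two paths cannot be reduced to a simple series/parallel combination). Setting node B to ground and injecting 1 A at node A, the 3-node admittance system at A, C, D solves to V_A = Z_AB = 471.5 + j73.59 Ω = 477.2∠8.9° Ω.

Z = 471.5 + j73.59 Ω = 477.2∠8.9° Ω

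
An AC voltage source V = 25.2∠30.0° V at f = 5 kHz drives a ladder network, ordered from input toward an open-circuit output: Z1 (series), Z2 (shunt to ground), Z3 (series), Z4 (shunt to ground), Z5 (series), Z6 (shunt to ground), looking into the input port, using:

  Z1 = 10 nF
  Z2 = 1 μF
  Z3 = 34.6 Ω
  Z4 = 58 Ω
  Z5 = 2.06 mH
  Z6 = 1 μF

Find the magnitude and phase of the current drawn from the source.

Step 1 — Angular frequency: ω = 2π·f = 2π·5000 = 3.142e+04 rad/s.
Step 2 — Component impedances:
  Z1: Z = 1/(jωC) = -j/(ω·C) = 0 - j3183 Ω
  Z2: Z = 1/(jωC) = -j/(ω·C) = 0 - j31.83 Ω
  Z3: Z = R = 34.6 Ω
  Z4: Z = R = 58 Ω
  Z5: Z = jωL = j·3.142e+04·0.00206 = 0 + j64.72 Ω
  Z6: Z = 1/(jωC) = -j/(ω·C) = 0 - j31.83 Ω
Step 3 — Ladder network (open output): work backward from the far end, alternating series and parallel combinations. Z_in = 20.39 - j3212 Ω = 3212∠-89.6° Ω.
Step 4 — Source phasor: V = 25.2∠30.0° V = 21.82 + j12.6 V.
Step 5 — Ohm's law: I = V / Z_total = (21.82 + j12.6) / (20.39 - j3212) = -0.003879 + j0.006819 A.
Step 6 — Convert to polar: |I| = 0.007845 A, ∠I = 119.6°.

I = 0.007845∠119.6° A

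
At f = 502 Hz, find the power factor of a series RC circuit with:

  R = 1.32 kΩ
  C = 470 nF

Step 1 — Angular frequency: ω = 2π·f = 2π·502 = 3154 rad/s.
Step 2 — Component impedances:
  R: Z = R = 1320 Ω
  C: Z = 1/(jωC) = -j/(ω·C) = 0 - j674.6 Ω
Step 3 — Series combination: Z_total = R + C = 1320 - j674.6 Ω = 1482∠-27.1° Ω.
Step 4 — Power factor: PF = cos(φ) = Re(Z)/|Z| = 1320/1482.37 = 0.8905.
Step 5 — Type: Im(Z) = -674.6 ⇒ leading (phase φ = -27.1°).

PF = 0.8905 (leading, φ = -27.1°)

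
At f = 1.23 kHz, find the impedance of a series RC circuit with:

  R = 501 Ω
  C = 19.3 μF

Step 1 — Angular frequency: ω = 2π·f = 2π·1230 = 7728 rad/s.
Step 2 — Component impedances:
  R: Z = R = 501 Ω
  C: Z = 1/(jωC) = -j/(ω·C) = 0 - j6.704 Ω
Step 3 — Series combination: Z_total = R + C = 501 - j6.704 Ω = 501∠-0.8° Ω.

Z = 501 - j6.704 Ω = 501∠-0.8° Ω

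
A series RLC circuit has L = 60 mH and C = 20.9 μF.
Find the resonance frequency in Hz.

Step 1 — Resonance condition Im(Z)=0 gives ω₀ = 1/√(LC).
Step 2 — ω₀ = 1/√(0.06·2.09e-05) = 893 rad/s.
Step 3 — f₀ = ω₀/(2π) = 142.1 Hz.

f₀ = 142.1 Hz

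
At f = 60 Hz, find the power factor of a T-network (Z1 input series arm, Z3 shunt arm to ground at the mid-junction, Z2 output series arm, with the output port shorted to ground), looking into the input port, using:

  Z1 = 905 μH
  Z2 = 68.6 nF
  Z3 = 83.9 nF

Step 1 — Angular frequency: ω = 2π·f = 2π·60 = 377 rad/s.
Step 2 — Component impedances:
  Z1: Z = jωL = j·377·0.000905 = 0 + j0.3412 Ω
  Z2: Z = 1/(jωC) = -j/(ω·C) = 0 - j3.867e+04 Ω
  Z3: Z = 1/(jωC) = -j/(ω·C) = 0 - j3.162e+04 Ω
Step 3 — With the output port shorted to ground, the output series arm Z2 runs from the junction to ground; the shunt arm Z3 also runs from the junction to ground. They appear in parallel: Z3 || Z2 = 0 - j1.739e+04 Ω.
Step 4 — Series with input arm Z1: Z_in = Z1 + (Z3 || Z2) = 0 - j1.739e+04 Ω = 1.739e+04∠-90.0° Ω.
Step 5 — Power factor: PF = cos(φ) = Re(Z)/|Z| = 0/1.739e+04 = 0.
Step 6 — Type: Im(Z) = -1.739e+04 ⇒ leading (phase φ = -90.0°).

PF = 0 (leading, φ = -90.0°)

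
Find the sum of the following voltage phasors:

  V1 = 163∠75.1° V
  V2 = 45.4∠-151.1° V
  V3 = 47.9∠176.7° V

Step 1 — Convert each phasor to rectangular form:
  V1 = 163·(cos(75.1°) + j·sin(75.1°)) = 41.91 + j157.5 V
  V2 = 45.4·(cos(-151.1°) + j·sin(-151.1°)) = -39.75 - j21.94 V
  V3 = 47.9·(cos(176.7°) + j·sin(176.7°)) = -47.82 + j2.757 V
Step 2 — Sum components: V_total = -45.65 + j138.3 V.
Step 3 — Convert to polar: |V_total| = 145.7 V, ∠V_total = 108.3°.

V_total = 145.7∠108.3° V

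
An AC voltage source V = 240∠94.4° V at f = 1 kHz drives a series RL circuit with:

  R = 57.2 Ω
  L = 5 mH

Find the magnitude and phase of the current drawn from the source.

Step 1 — Angular frequency: ω = 2π·f = 2π·1000 = 6283 rad/s.
Step 2 — Component impedances:
  R: Z = R = 57.2 Ω
  L: Z = jωL = j·6283·0.005 = 0 + j31.42 Ω
Step 3 — Series combination: Z_total = R + L = 57.2 + j31.42 Ω = 65.26∠28.8° Ω.
Step 4 — Source phasor: V = 240∠94.4° V = -18.41 + j239.3 V.
Step 5 — Ohm's law: I = V / Z_total = (-18.41 + j239.3) / (57.2 + j31.42) = 1.518 + j3.35 A.
Step 6 — Convert to polar: |I| = 3.678 A, ∠I = 65.6°.

I = 3.678∠65.6° A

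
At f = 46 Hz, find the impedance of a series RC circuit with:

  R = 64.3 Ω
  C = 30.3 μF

Step 1 — Angular frequency: ω = 2π·f = 2π·46 = 289 rad/s.
Step 2 — Component impedances:
  R: Z = R = 64.3 Ω
  C: Z = 1/(jωC) = -j/(ω·C) = 0 - j114.2 Ω
Step 3 — Series combination: Z_total = R + C = 64.3 - j114.2 Ω = 131∠-60.6° Ω.

Z = 64.3 - j114.2 Ω = 131∠-60.6° Ω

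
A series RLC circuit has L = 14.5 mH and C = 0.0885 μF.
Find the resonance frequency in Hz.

Step 1 — Resonance condition Im(Z)=0 gives ω₀ = 1/√(LC).
Step 2 — ω₀ = 1/√(0.0145·8.85e-08) = 2.792e+04 rad/s.
Step 3 — f₀ = ω₀/(2π) = 4443 Hz.

f₀ = 4443 Hz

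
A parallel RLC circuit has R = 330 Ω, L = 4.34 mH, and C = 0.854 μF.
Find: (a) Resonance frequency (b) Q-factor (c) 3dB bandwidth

Step 1 — Resonance: ω₀ = 1/√(LC) = 1/√(0.00434·8.54e-07) = 1.643e+04 rad/s.
Step 2 — f₀ = ω₀/(2π) = 2614 Hz.
Step 3 — Parallel Q: Q = R/(ω₀L) = 330/(1.643e+04·0.00434) = 4.629.
Step 4 — Bandwidth: Δω = ω₀/Q = 3548 rad/s; BW = Δω/(2π) = 564.7 Hz.

(a) f₀ = 2614 Hz  (b) Q = 4.629  (c) BW = 564.7 Hz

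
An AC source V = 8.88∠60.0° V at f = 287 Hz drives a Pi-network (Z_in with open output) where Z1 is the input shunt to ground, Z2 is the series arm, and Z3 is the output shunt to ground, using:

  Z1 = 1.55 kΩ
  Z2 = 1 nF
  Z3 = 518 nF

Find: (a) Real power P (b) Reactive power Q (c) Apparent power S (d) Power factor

Step 1 — Angular frequency: ω = 2π·f = 2π·287 = 1803 rad/s.
Step 2 — Component impedances:
  Z1: Z = R = 1550 Ω
  Z2: Z = 1/(jωC) = -j/(ω·C) = 0 - j5.545e+05 Ω
  Z3: Z = 1/(jωC) = -j/(ω·C) = 0 - j1071 Ω
Step 3 — With open output, the series arm Z2 and the output shunt Z3 appear in series to ground: Z2 + Z3 = 0 - j5.556e+05 Ω.
Step 4 — Parallel with input shunt Z1: Z_in = Z1 || (Z2 + Z3) = 1550 - j4.324 Ω = 1550∠-0.2° Ω.
Step 5 — Source phasor: V = 8.88∠60.0° V = 4.44 + j7.69 V.
Step 6 — Current: I = V / Z = 0.002851 + j0.004969 A = 0.005729∠60.2° A.
Step 7 — Complex power: S = V·I* = 0.05087 - j0.0001419 VA.
Step 8 — Real power: P = Re(S) = 0.05087 W.
Step 9 — Reactive power: Q = Im(S) = -0.0001419 VAR.
Step 10 — Apparent power: |S| = 0.05087 VA.
Step 11 — Power factor: PF = P/|S| = 1 (leading).

(a) P = 0.05087 W  (b) Q = -0.0001419 VAR  (c) S = 0.05087 VA  (d) PF = 1 (leading)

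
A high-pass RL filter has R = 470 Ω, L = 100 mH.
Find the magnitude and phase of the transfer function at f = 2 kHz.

Step 1 — Angular frequency: ω = 2π·2000 = 1.257e+04 rad/s.
Step 2 — Transfer function: H(jω) = jωL/(R + jωL).
Step 3 — Numerator jωL = j·1257; denominator R + jωL = 470 + j1257.
Step 4 — H = 0.8773 + j0.3281.
Step 5 — Magnitude: |H| = 0.9366 (-0.6 dB); phase: φ = 20.5°.

|H| = 0.9366 (-0.6 dB), φ = 20.5°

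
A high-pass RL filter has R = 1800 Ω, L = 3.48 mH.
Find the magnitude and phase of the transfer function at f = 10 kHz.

Step 1 — Angular frequency: ω = 2π·1e+04 = 6.283e+04 rad/s.
Step 2 — Transfer function: H(jω) = jωL/(R + jωL).
Step 3 — Numerator jωL = j·218.7; denominator R + jωL = 1800 + j218.7.
Step 4 — H = 0.01454 + j0.1197.
Step 5 — Magnitude: |H| = 0.1206 (-18.4 dB); phase: φ = 83.1°.

|H| = 0.1206 (-18.4 dB), φ = 83.1°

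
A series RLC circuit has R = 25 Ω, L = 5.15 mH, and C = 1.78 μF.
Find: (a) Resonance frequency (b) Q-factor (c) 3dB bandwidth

Step 1 — Resonance: ω₀ = 1/√(LC) = 1/√(0.00515·1.78e-06) = 1.044e+04 rad/s.
Step 2 — f₀ = ω₀/(2π) = 1662 Hz.
Step 3 — Series Q: Q = ω₀L/R = 1.044e+04·0.00515/25 = 2.152.
Step 4 — Bandwidth: Δω = ω₀/Q = 4854 rad/s; BW = Δω/(2π) = 772.6 Hz.

(a) f₀ = 1662 Hz  (b) Q = 2.152  (c) BW = 772.6 Hz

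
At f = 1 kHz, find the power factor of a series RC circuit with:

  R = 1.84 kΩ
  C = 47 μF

Step 1 — Angular frequency: ω = 2π·f = 2π·1000 = 6283 rad/s.
Step 2 — Component impedances:
  R: Z = R = 1840 Ω
  C: Z = 1/(jωC) = -j/(ω·C) = 0 - j3.386 Ω
Step 3 — Series combination: Z_total = R + C = 1840 - j3.386 Ω = 1840∠-0.1° Ω.
Step 4 — Power factor: PF = cos(φ) = Re(Z)/|Z| = 1840/1840 = 1.
Step 5 — Type: Im(Z) = -3.386 ⇒ leading (phase φ = -0.1°).

PF = 1 (leading, φ = -0.1°)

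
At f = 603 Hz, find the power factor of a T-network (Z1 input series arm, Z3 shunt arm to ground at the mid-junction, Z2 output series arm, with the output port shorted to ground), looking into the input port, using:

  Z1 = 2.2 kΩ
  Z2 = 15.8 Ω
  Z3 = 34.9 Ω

Step 1 — Angular frequency: ω = 2π·f = 2π·603 = 3789 rad/s.
Step 2 — Component impedances:
  Z1: Z = R = 2200 Ω
  Z2: Z = R = 15.8 Ω
  Z3: Z = R = 34.9 Ω
Step 3 — With the output port shorted to ground, the output series arm Z2 runs from the junction to ground; the shunt arm Z3 also runs from the junction to ground. They appear in parallel: Z3 || Z2 = 10.88 Ω.
Step 4 — Series with input arm Z1: Z_in = Z1 + (Z3 || Z2) = 2211 Ω = 2211∠0.0° Ω.
Step 5 — Power factor: PF = cos(φ) = Re(Z)/|Z| = 2211/2211 = 1.
Step 6 — Type: Im(Z) = 0 ⇒ unity (phase φ = 0.0°).

PF = 1 (unity, φ = 0.0°)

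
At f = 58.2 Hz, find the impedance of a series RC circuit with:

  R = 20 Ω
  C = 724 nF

Step 1 — Angular frequency: ω = 2π·f = 2π·58.2 = 365.7 rad/s.
Step 2 — Component impedances:
  R: Z = R = 20 Ω
  C: Z = 1/(jωC) = -j/(ω·C) = 0 - j3777 Ω
Step 3 — Series combination: Z_total = R + C = 20 - j3777 Ω = 3777∠-89.7° Ω.

Z = 20 - j3777 Ω = 3777∠-89.7° Ω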